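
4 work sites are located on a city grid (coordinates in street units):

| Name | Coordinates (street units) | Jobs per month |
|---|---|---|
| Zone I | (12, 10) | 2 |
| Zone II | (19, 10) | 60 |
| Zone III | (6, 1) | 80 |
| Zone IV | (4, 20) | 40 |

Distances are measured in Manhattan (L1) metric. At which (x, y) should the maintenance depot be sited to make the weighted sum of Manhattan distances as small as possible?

(6, 10)

Manhattan distance separates: Σwᵢ(|x−xᵢ|+|y−yᵢ|) = Σwᵢ|x−xᵢ| + Σwᵢ|y−yᵢ|, so x and y are optimised independently as 1-D weighted medians.
Total weight W = 182; half = 91.
x-coordinate, sorted with cumulative weight:
  x=4 (Zone IV, w=40) cum 40
  x=6 (Zone III, w=80) cum 120  ← median
  x=12 (Zone I, w=2) cum 122
  x=19 (Zone II, w=60) cum 182
⇒ x* = 6
y-coordinate, sorted with cumulative weight:
  y=1 (Zone III, w=80) cum 80
  y=10 (Zone I, w=2) cum 82
  y=10 (Zone II, w=60) cum 142  ← median
  y=20 (Zone IV, w=40) cum 182
⇒ y* = 10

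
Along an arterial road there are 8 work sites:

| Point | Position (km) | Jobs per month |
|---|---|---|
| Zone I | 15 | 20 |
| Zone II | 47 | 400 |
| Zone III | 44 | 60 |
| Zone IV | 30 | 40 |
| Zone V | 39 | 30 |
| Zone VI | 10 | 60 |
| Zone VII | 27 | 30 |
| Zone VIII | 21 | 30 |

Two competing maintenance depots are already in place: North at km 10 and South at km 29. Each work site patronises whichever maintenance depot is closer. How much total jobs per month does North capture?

The indifferent point is the midpoint (10+29)/2 = 19.5; work sites left of it (closer to North at 10) go to North, those right go to South.
  Zone VI at 10 (w=60) → North
  Zone I at 15 (w=20) → North
  Zone VIII at 21 (w=30) → South
  Zone VII at 27 (w=30) → South
  Zone IV at 30 (w=40) → South
  Zone V at 39 (w=30) → South
  Zone III at 44 (w=60) → South
  Zone II at 47 (w=400) → South
North captures 80; South captures 590.

80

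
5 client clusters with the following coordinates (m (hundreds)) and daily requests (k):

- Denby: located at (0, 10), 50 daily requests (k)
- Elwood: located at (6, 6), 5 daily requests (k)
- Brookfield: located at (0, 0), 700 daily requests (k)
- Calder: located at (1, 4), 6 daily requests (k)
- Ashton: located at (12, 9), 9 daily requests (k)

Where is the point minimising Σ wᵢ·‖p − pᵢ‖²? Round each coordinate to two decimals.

(0.19, 0.82)

The minimiser of Σwᵢ‖p−pᵢ‖² is the weighted centroid p* = (Σwᵢpᵢ)/(Σwᵢ).
Σwᵢ = 770.
Σwᵢxᵢ = 50·0 + 5·6 + 700·0 + 6·1 + 9·12 = 144.
Σwᵢyᵢ = 50·10 + 5·6 + 700·0 + 6·4 + 9·9 = 635.
x* = 144/770 = 0.19, y* = 635/770 = 0.82.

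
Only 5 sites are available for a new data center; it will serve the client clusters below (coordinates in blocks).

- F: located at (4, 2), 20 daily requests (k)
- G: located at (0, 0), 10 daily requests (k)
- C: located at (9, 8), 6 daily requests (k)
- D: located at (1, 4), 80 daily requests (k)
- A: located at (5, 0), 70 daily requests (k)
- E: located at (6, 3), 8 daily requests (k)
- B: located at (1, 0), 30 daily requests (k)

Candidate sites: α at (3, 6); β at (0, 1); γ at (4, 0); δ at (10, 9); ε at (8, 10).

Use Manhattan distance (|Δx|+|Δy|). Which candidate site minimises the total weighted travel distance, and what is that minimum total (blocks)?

Total weighted distance at each candidate:
  α (3, 6): total = 1406
  β (0, 1): total = 1070
  γ (4, 0): total = 918
  δ (10, 9): total = 3182
  ε (8, 10): total = 2970
Minimum is at γ with total 918 blocks.

γ, total 918 blocks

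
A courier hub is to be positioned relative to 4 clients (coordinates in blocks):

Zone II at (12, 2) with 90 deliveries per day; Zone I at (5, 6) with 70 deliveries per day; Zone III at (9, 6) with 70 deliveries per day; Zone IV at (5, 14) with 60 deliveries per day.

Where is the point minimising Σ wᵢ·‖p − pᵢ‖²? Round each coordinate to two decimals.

(8.14, 6.41)

The minimiser of Σwᵢ‖p−pᵢ‖² is the weighted centroid p* = (Σwᵢpᵢ)/(Σwᵢ).
Σwᵢ = 290.
Σwᵢxᵢ = 90·12 + 70·5 + 70·9 + 60·5 = 2360.
Σwᵢyᵢ = 90·2 + 70·6 + 70·6 + 60·14 = 1860.
x* = 2360/290 = 8.14, y* = 1860/290 = 6.41.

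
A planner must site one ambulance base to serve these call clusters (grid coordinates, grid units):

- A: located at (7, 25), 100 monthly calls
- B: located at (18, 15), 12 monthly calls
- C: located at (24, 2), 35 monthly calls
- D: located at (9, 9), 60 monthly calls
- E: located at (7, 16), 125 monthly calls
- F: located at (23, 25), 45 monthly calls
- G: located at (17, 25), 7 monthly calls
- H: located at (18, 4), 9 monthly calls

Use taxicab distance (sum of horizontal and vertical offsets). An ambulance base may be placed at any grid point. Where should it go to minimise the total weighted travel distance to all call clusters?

Manhattan distance separates: Σwᵢ(|x−xᵢ|+|y−yᵢ|) = Σwᵢ|x−xᵢ| + Σwᵢ|y−yᵢ|, so x and y are optimised independently as 1-D weighted medians.
Total weight W = 393; half = 196.5.
x-coordinate, sorted with cumulative weight:
  x=7 (A, w=100) cum 100
  x=7 (E, w=125) cum 225  ← median
  x=9 (D, w=60) cum 285
  x=17 (G, w=7) cum 292
  x=18 (B, w=12) cum 304
  x=18 (H, w=9) cum 313
  x=23 (F, w=45) cum 358
  x=24 (C, w=35) cum 393
⇒ x* = 7
y-coordinate, sorted with cumulative weight:
  y=2 (C, w=35) cum 35
  y=4 (H, w=9) cum 44
  y=9 (D, w=60) cum 104
  y=15 (B, w=12) cum 116
  y=16 (E, w=125) cum 241  ← median
  y=25 (A, w=100) cum 341
  y=25 (F, w=45) cum 386
  y=25 (G, w=7) cum 393
⇒ y* = 16

(7, 16)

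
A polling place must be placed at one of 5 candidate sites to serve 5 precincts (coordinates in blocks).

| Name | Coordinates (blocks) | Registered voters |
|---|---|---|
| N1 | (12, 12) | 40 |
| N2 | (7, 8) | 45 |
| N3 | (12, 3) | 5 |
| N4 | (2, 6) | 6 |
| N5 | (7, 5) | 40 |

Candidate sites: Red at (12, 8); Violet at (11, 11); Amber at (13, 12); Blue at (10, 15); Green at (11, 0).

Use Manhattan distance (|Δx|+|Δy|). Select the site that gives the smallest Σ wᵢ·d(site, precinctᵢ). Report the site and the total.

Red, total 802 blocks

Total weighted distance at each candidate:
  Red (12, 8): total = 802
  Violet (11, 11): total = 924
  Amber (13, 12): total = 1162
  Blue (10, 15): total = 1342
  Green (11, 0): total = 1530
Minimum is at Red with total 802 blocks.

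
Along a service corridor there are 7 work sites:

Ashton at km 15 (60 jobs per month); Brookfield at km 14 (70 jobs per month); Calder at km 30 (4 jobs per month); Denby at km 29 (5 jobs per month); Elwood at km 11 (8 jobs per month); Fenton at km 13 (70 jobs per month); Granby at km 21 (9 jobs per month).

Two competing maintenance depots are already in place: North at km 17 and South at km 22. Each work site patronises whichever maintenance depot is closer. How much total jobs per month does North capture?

208

The indifferent point is the midpoint (17+22)/2 = 19.5; work sites left of it (closer to North at 17) go to North, those right go to South.
  Elwood at 11 (w=8) → North
  Fenton at 13 (w=70) → North
  Brookfield at 14 (w=70) → North
  Ashton at 15 (w=60) → North
  Granby at 21 (w=9) → South
  Denby at 29 (w=5) → South
  Calder at 30 (w=4) → South
North captures 208; South captures 18.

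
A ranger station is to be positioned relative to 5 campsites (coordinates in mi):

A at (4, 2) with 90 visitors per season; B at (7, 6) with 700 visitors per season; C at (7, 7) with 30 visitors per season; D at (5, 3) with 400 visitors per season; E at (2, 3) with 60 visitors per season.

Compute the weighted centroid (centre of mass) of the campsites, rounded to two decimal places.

(5.93, 4.66)

The minimiser of Σwᵢ‖p−pᵢ‖² is the weighted centroid p* = (Σwᵢpᵢ)/(Σwᵢ).
Σwᵢ = 1280.
Σwᵢxᵢ = 90·4 + 700·7 + 30·7 + 400·5 + 60·2 = 7590.
Σwᵢyᵢ = 90·2 + 700·6 + 30·7 + 400·3 + 60·3 = 5970.
x* = 7590/1280 = 5.93, y* = 5970/1280 = 4.66.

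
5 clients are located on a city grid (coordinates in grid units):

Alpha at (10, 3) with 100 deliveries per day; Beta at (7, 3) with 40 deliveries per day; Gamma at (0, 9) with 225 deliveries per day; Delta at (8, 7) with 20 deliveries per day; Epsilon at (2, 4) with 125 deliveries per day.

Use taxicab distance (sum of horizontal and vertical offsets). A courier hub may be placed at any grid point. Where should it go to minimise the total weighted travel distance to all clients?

(2, 4)

Manhattan distance separates: Σwᵢ(|x−xᵢ|+|y−yᵢ|) = Σwᵢ|x−xᵢ| + Σwᵢ|y−yᵢ|, so x and y are optimised independently as 1-D weighted medians.
Total weight W = 510; half = 255.
x-coordinate, sorted with cumulative weight:
  x=0 (Gamma, w=225) cum 225
  x=2 (Epsilon, w=125) cum 350  ← median
  x=7 (Beta, w=40) cum 390
  x=8 (Delta, w=20) cum 410
  x=10 (Alpha, w=100) cum 510
⇒ x* = 2
y-coordinate, sorted with cumulative weight:
  y=3 (Alpha, w=100) cum 100
  y=3 (Beta, w=40) cum 140
  y=4 (Epsilon, w=125) cum 265  ← median
  y=7 (Delta, w=20) cum 285
  y=9 (Gamma, w=225) cum 510
⇒ y* = 4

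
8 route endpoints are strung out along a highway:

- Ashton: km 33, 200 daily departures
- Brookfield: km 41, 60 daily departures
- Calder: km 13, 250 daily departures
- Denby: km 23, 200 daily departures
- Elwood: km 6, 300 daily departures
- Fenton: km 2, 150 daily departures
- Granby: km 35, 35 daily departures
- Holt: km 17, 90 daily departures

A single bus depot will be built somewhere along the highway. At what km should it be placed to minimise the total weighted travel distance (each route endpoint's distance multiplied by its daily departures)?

For a sum of weighted absolute distances on a line, the optimum is the weighted median (not the mean). Total weight W = 1285; half-weight = 642.5.
Sort by position and accumulate weight:
  km 2 (Fenton, w=150) → cum 150
  km 6 (Elwood, w=300) → cum 450
  km 13 (Calder, w=250) → cum 700  ≥ 642.5 → median here
  km 17 (Holt, w=90) → cum 790
  km 23 (Denby, w=200) → cum 990
  km 33 (Ashton, w=200) → cum 1190
  km 35 (Granby, w=35) → cum 1225
  km 41 (Brookfield, w=60) → cum 1285
Optimal location: km 13.

x = 13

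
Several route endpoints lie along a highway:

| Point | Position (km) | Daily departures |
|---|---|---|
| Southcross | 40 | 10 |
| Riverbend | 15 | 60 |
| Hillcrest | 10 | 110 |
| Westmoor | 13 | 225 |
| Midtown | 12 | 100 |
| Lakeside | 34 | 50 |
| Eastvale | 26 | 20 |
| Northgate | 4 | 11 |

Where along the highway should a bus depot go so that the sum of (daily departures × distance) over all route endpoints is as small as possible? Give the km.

For a sum of weighted absolute distances on a line, the optimum is the weighted median (not the mean). Total weight W = 586; half-weight = 293.
Sort by position and accumulate weight:
  km 4 (Northgate, w=11) → cum 11
  km 10 (Hillcrest, w=110) → cum 121
  km 12 (Midtown, w=100) → cum 221
  km 13 (Westmoor, w=225) → cum 446  ≥ 293 → median here
  km 15 (Riverbend, w=60) → cum 506
  km 26 (Eastvale, w=20) → cum 526
  km 34 (Lakeside, w=50) → cum 576
  km 40 (Southcross, w=10) → cum 586
Optimal location: km 13.

x = 13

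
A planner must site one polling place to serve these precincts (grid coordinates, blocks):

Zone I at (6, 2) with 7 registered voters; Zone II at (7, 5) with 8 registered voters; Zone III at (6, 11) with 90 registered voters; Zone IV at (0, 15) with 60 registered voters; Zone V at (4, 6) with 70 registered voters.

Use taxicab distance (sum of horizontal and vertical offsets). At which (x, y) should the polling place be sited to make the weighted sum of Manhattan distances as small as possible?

(4, 11)

Manhattan distance separates: Σwᵢ(|x−xᵢ|+|y−yᵢ|) = Σwᵢ|x−xᵢ| + Σwᵢ|y−yᵢ|, so x and y are optimised independently as 1-D weighted medians.
Total weight W = 235; half = 117.5.
x-coordinate, sorted with cumulative weight:
  x=0 (Zone IV, w=60) cum 60
  x=4 (Zone V, w=70) cum 130  ← median
  x=6 (Zone I, w=7) cum 137
  x=6 (Zone III, w=90) cum 227
  x=7 (Zone II, w=8) cum 235
⇒ x* = 4
y-coordinate, sorted with cumulative weight:
  y=2 (Zone I, w=7) cum 7
  y=5 (Zone II, w=8) cum 15
  y=6 (Zone V, w=70) cum 85
  y=11 (Zone III, w=90) cum 175  ← median
  y=15 (Zone IV, w=60) cum 235
⇒ y* = 11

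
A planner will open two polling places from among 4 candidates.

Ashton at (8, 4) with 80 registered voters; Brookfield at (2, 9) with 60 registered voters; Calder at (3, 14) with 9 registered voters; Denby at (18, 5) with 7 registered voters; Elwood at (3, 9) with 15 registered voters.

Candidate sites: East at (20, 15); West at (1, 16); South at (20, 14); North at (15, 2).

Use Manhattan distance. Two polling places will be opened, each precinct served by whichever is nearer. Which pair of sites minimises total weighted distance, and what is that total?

Evaluate every pair (each demand assigned to the nearer of the two):
  {West, North}: total = 1413
  {West, South}: total = 2248
  {East, West}: total = 2255
  {South, North}: total = 2400
  {East, North}: total = 2409
  {East, South}: total = 3700
Best pair: {West, North} with total 1413.

{West, North}, total 1413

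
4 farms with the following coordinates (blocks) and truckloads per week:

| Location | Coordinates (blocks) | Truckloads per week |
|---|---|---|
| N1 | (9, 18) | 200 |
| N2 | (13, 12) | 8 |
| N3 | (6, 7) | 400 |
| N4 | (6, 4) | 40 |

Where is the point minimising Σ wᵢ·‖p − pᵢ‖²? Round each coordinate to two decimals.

(7.01, 10.27)

The minimiser of Σwᵢ‖p−pᵢ‖² is the weighted centroid p* = (Σwᵢpᵢ)/(Σwᵢ).
Σwᵢ = 648.
Σwᵢxᵢ = 200·9 + 8·13 + 400·6 + 40·6 = 4544.
Σwᵢyᵢ = 200·18 + 8·12 + 400·7 + 40·4 = 6656.
x* = 4544/648 = 7.01, y* = 6656/648 = 10.27.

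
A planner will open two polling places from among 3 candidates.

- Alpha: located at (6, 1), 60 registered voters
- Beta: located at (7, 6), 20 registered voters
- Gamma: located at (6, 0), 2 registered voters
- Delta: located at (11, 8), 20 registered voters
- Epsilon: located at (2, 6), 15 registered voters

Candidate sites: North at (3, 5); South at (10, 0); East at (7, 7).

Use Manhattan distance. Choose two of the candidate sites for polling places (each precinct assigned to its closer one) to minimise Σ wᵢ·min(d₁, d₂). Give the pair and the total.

Evaluate every pair (each demand assigned to the nearer of the two):
  {South, East}: total = 518
  {North, East}: total = 586
  {North, South}: total = 618
Best pair: {South, East} with total 518.

{South, East}, total 518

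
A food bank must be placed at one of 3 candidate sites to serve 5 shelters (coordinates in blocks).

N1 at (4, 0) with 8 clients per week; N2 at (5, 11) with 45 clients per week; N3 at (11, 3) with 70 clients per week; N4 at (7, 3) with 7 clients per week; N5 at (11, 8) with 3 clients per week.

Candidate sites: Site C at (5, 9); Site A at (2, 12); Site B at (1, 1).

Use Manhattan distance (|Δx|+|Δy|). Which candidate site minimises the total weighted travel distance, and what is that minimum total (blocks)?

Site C, total 1087 blocks

Total weighted distance at each candidate:
  Site C (5, 9): total = 1087
  Site A (2, 12): total = 1689
  Site B (1, 1): total = 1609
Minimum is at Site C with total 1087 blocks.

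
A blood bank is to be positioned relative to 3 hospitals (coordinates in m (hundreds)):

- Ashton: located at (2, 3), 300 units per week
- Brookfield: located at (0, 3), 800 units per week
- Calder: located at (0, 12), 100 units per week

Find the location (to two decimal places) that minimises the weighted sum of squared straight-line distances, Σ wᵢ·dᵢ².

The minimiser of Σwᵢ‖p−pᵢ‖² is the weighted centroid p* = (Σwᵢpᵢ)/(Σwᵢ).
Σwᵢ = 1200.
Σwᵢxᵢ = 300·2 + 800·0 + 100·0 = 600.
Σwᵢyᵢ = 300·3 + 800·3 + 100·12 = 4500.
x* = 600/1200 = 0.50, y* = 4500/1200 = 3.75.

(0.50, 3.75)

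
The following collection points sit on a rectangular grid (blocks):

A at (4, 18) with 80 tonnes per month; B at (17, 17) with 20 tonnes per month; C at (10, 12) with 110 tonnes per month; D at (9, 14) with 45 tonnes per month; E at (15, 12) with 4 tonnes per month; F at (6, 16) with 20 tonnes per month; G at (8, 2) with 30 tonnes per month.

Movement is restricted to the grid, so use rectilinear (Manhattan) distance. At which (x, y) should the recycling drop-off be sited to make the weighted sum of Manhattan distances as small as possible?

Manhattan distance separates: Σwᵢ(|x−xᵢ|+|y−yᵢ|) = Σwᵢ|x−xᵢ| + Σwᵢ|y−yᵢ|, so x and y are optimised independently as 1-D weighted medians.
Total weight W = 309; half = 154.5.
x-coordinate, sorted with cumulative weight:
  x=4 (A, w=80) cum 80
  x=6 (F, w=20) cum 100
  x=8 (G, w=30) cum 130
  x=9 (D, w=45) cum 175  ← median
  x=10 (C, w=110) cum 285
  x=15 (E, w=4) cum 289
  x=17 (B, w=20) cum 309
⇒ x* = 9
y-coordinate, sorted with cumulative weight:
  y=2 (G, w=30) cum 30
  y=12 (C, w=110) cum 140
  y=12 (E, w=4) cum 144
  y=14 (D, w=45) cum 189  ← median
  y=16 (F, w=20) cum 209
  y=17 (B, w=20) cum 229
  y=18 (A, w=80) cum 309
⇒ y* = 14

(9, 14)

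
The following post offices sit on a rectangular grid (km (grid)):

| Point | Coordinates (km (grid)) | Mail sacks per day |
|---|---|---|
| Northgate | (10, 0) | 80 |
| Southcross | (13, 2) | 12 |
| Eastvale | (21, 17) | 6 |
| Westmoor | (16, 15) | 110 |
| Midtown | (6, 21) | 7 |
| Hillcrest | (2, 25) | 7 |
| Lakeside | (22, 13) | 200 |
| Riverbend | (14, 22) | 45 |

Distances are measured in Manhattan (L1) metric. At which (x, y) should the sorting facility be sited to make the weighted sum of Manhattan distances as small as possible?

(16, 13)

Manhattan distance separates: Σwᵢ(|x−xᵢ|+|y−yᵢ|) = Σwᵢ|x−xᵢ| + Σwᵢ|y−yᵢ|, so x and y are optimised independently as 1-D weighted medians.
Total weight W = 467; half = 233.5.
x-coordinate, sorted with cumulative weight:
  x=2 (Hillcrest, w=7) cum 7
  x=6 (Midtown, w=7) cum 14
  x=10 (Northgate, w=80) cum 94
  x=13 (Southcross, w=12) cum 106
  x=14 (Riverbend, w=45) cum 151
  x=16 (Westmoor, w=110) cum 261  ← median
  x=21 (Eastvale, w=6) cum 267
  x=22 (Lakeside, w=200) cum 467
⇒ x* = 16
y-coordinate, sorted with cumulative weight:
  y=0 (Northgate, w=80) cum 80
  y=2 (Southcross, w=12) cum 92
  y=13 (Lakeside, w=200) cum 292  ← median
  y=15 (Westmoor, w=110) cum 402
  y=17 (Eastvale, w=6) cum 408
  y=21 (Midtown, w=7) cum 415
  y=22 (Riverbend, w=45) cum 460
  y=25 (Hillcrest, w=7) cum 467
⇒ y* = 13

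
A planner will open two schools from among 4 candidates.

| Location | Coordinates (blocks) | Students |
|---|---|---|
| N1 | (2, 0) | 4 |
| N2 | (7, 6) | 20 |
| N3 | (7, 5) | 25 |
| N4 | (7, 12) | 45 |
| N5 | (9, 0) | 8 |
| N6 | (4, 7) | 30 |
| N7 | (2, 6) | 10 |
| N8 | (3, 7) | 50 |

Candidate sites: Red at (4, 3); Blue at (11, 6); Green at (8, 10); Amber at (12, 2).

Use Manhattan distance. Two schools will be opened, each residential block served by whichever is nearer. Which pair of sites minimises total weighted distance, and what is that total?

Evaluate every pair (each demand assigned to the nearer of the two):
  {Red, Green}: total = 864
  {Red, Blue}: total = 1159
  {Blue, Green}: total = 1164
  {Green, Amber}: total = 1183
  {Red, Amber}: total = 1265
  {Blue, Amber}: total = 1523
Best pair: {Red, Green} with total 864.

{Red, Green}, total 864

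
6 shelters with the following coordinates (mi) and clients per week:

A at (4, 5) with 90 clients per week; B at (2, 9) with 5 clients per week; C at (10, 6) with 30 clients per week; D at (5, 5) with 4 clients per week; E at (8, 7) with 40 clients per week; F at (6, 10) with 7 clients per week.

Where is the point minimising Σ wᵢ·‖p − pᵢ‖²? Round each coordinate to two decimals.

(5.98, 5.94)

The minimiser of Σwᵢ‖p−pᵢ‖² is the weighted centroid p* = (Σwᵢpᵢ)/(Σwᵢ).
Σwᵢ = 176.
Σwᵢxᵢ = 90·4 + 5·2 + 30·10 + 4·5 + 40·8 + 7·6 = 1052.
Σwᵢyᵢ = 90·5 + 5·9 + 30·6 + 4·5 + 40·7 + 7·10 = 1045.
x* = 1052/176 = 5.98, y* = 1045/176 = 5.94.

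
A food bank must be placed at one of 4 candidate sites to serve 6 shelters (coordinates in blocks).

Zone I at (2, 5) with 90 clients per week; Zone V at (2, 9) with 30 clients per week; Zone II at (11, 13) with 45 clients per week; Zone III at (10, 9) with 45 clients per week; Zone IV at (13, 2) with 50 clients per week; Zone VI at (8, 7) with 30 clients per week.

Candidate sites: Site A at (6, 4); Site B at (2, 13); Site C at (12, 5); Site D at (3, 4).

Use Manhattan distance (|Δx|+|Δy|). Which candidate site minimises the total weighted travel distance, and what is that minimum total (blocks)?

Site A, total 2355 blocks

Total weighted distance at each candidate:
  Site A (6, 4): total = 2355
  Site B (2, 13): total = 3245
  Site C (12, 5): total = 2375
  Site D (3, 4): total = 2505
Minimum is at Site A with total 2355 blocks.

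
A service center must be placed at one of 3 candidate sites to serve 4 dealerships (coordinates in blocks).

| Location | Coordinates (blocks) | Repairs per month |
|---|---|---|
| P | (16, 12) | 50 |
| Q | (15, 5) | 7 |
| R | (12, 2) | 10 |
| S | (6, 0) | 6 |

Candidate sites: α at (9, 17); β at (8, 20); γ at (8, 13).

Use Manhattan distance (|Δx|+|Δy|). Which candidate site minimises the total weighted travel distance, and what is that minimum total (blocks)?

Total weighted distance at each candidate:
  α (9, 17): total = 1026
  β (8, 20): total = 1306
  γ (8, 13): total = 795
Minimum is at γ with total 795 blocks.

γ, total 795 blocks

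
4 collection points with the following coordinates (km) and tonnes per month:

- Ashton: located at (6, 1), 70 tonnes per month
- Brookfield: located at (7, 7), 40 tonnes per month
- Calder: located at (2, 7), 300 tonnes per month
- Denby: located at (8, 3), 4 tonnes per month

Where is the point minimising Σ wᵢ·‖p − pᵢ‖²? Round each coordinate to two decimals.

The minimiser of Σwᵢ‖p−pᵢ‖² is the weighted centroid p* = (Σwᵢpᵢ)/(Σwᵢ).
Σwᵢ = 414.
Σwᵢxᵢ = 70·6 + 40·7 + 300·2 + 4·8 = 1332.
Σwᵢyᵢ = 70·1 + 40·7 + 300·7 + 4·3 = 2462.
x* = 1332/414 = 3.22, y* = 2462/414 = 5.95.

(3.22, 5.95)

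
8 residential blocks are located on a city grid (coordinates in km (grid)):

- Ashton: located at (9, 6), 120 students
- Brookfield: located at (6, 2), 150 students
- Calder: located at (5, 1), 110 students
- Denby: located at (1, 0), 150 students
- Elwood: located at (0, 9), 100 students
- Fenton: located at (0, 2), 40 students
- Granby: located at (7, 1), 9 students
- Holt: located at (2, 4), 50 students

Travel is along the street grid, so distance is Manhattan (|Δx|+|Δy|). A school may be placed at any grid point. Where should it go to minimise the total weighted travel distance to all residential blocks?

(5, 2)

Manhattan distance separates: Σwᵢ(|x−xᵢ|+|y−yᵢ|) = Σwᵢ|x−xᵢ| + Σwᵢ|y−yᵢ|, so x and y are optimised independently as 1-D weighted medians.
Total weight W = 729; half = 364.5.
x-coordinate, sorted with cumulative weight:
  x=0 (Elwood, w=100) cum 100
  x=0 (Fenton, w=40) cum 140
  x=1 (Denby, w=150) cum 290
  x=2 (Holt, w=50) cum 340
  x=5 (Calder, w=110) cum 450  ← median
  x=6 (Brookfield, w=150) cum 600
  x=7 (Granby, w=9) cum 609
  x=9 (Ashton, w=120) cum 729
⇒ x* = 5
y-coordinate, sorted with cumulative weight:
  y=0 (Denby, w=150) cum 150
  y=1 (Calder, w=110) cum 260
  y=1 (Granby, w=9) cum 269
  y=2 (Brookfield, w=150) cum 419  ← median
  y=2 (Fenton, w=40) cum 459
  y=4 (Holt, w=50) cum 509
  y=6 (Ashton, w=120) cum 629
  y=9 (Elwood, w=100) cum 729
⇒ y* = 2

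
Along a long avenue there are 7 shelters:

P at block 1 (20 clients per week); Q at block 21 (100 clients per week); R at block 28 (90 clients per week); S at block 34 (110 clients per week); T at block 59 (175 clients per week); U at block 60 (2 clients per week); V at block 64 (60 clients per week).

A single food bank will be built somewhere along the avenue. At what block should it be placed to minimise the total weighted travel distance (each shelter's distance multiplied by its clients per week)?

x = 34

For a sum of weighted absolute distances on a line, the optimum is the weighted median (not the mean). Total weight W = 557; half-weight = 278.5.
Sort by position and accumulate weight:
  block 1 (P, w=20) → cum 20
  block 21 (Q, w=100) → cum 120
  block 28 (R, w=90) → cum 210
  block 34 (S, w=110) → cum 320  ≥ 278.5 → median here
  block 59 (T, w=175) → cum 495
  block 60 (U, w=2) → cum 497
  block 64 (V, w=60) → cum 557
Optimal location: block 34.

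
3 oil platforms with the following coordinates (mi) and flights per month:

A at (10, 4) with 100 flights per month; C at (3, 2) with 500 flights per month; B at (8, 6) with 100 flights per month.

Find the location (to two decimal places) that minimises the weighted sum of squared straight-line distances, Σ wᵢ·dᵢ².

(4.71, 2.86)

The minimiser of Σwᵢ‖p−pᵢ‖² is the weighted centroid p* = (Σwᵢpᵢ)/(Σwᵢ).
Σwᵢ = 700.
Σwᵢxᵢ = 100·10 + 500·3 + 100·8 = 3300.
Σwᵢyᵢ = 100·4 + 500·2 + 100·6 = 2000.
x* = 3300/700 = 4.71, y* = 2000/700 = 2.86.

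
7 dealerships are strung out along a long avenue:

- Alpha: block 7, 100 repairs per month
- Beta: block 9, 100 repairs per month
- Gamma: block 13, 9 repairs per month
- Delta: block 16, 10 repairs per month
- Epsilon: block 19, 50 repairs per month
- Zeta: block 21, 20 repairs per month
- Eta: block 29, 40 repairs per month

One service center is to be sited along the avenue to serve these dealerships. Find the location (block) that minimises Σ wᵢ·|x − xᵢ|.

For a sum of weighted absolute distances on a line, the optimum is the weighted median (not the mean). Total weight W = 329; half-weight = 164.5.
Sort by position and accumulate weight:
  block 7 (Alpha, w=100) → cum 100
  block 9 (Beta, w=100) → cum 200  ≥ 164.5 → median here
  block 13 (Gamma, w=9) → cum 209
  block 16 (Delta, w=10) → cum 219
  block 19 (Epsilon, w=50) → cum 269
  block 21 (Zeta, w=20) → cum 289
  block 29 (Eta, w=40) → cum 329
Optimal location: block 9.

x = 9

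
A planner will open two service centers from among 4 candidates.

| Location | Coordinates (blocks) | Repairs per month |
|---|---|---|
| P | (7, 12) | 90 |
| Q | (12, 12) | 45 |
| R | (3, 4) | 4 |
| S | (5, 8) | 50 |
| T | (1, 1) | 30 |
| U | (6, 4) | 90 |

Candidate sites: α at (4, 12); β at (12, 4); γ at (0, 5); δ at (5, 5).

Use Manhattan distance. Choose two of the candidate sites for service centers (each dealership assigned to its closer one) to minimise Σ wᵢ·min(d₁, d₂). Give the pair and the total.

Evaluate every pair (each demand assigned to the nearer of the two):
  {α, δ}: total = 1212
  {α, γ}: total = 1676
  {β, δ}: total = 1752
  {α, β}: total = 1876
  {γ, δ}: total = 1932
  {β, γ}: total = 2636
Best pair: {α, δ} with total 1212.

{α, δ}, total 1212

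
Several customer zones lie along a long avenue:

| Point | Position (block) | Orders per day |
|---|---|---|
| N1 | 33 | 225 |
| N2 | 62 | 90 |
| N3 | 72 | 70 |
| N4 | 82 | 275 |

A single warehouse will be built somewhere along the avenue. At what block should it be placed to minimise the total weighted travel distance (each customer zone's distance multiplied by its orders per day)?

x = 72

For a sum of weighted absolute distances on a line, the optimum is the weighted median (not the mean). Total weight W = 660; half-weight = 330.
Sort by position and accumulate weight:
  block 33 (N1, w=225) → cum 225
  block 62 (N2, w=90) → cum 315
  block 72 (N3, w=70) → cum 385  ≥ 330 → median here
  block 82 (N4, w=275) → cum 660
Optimal location: block 72.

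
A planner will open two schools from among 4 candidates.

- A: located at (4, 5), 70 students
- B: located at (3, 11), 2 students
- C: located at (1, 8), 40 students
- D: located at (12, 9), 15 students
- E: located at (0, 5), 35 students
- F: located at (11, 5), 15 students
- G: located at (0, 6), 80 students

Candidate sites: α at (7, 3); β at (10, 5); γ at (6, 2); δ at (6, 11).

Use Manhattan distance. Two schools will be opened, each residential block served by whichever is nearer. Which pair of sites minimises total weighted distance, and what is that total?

Evaluate every pair (each demand assigned to the nearer of the two):
  {α, δ}: total = 2001
  {γ, δ}: total = 2031
  {α, β}: total = 2034
  {β, γ}: total = 2034
  {β, δ}: total = 2081
  {α, γ}: total = 2184
Best pair: {α, δ} with total 2001.

{α, δ}, total 2001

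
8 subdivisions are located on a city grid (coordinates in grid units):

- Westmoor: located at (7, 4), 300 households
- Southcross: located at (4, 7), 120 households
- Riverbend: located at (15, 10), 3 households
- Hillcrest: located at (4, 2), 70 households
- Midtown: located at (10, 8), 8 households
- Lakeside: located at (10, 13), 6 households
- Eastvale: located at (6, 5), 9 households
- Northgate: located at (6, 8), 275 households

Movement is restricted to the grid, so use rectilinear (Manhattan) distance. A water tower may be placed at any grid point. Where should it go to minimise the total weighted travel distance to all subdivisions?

Manhattan distance separates: Σwᵢ(|x−xᵢ|+|y−yᵢ|) = Σwᵢ|x−xᵢ| + Σwᵢ|y−yᵢ|, so x and y are optimised independently as 1-D weighted medians.
Total weight W = 791; half = 395.5.
x-coordinate, sorted with cumulative weight:
  x=4 (Southcross, w=120) cum 120
  x=4 (Hillcrest, w=70) cum 190
  x=6 (Eastvale, w=9) cum 199
  x=6 (Northgate, w=275) cum 474  ← median
  x=7 (Westmoor, w=300) cum 774
  x=10 (Midtown, w=8) cum 782
  x=10 (Lakeside, w=6) cum 788
  x=15 (Riverbend, w=3) cum 791
⇒ x* = 6
y-coordinate, sorted with cumulative weight:
  y=2 (Hillcrest, w=70) cum 70
  y=4 (Westmoor, w=300) cum 370
  y=5 (Eastvale, w=9) cum 379
  y=7 (Southcross, w=120) cum 499  ← median
  y=8 (Midtown, w=8) cum 507
  y=8 (Northgate, w=275) cum 782
  y=10 (Riverbend, w=3) cum 785
  y=13 (Lakeside, w=6) cum 791
⇒ y* = 7

(6, 7)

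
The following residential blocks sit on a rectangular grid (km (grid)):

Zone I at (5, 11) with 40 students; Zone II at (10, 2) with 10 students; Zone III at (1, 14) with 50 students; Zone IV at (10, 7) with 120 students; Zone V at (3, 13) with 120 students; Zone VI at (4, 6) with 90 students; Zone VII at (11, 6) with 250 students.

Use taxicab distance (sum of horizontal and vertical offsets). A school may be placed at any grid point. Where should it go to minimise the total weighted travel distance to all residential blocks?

(10, 6)

Manhattan distance separates: Σwᵢ(|x−xᵢ|+|y−yᵢ|) = Σwᵢ|x−xᵢ| + Σwᵢ|y−yᵢ|, so x and y are optimised independently as 1-D weighted medians.
Total weight W = 680; half = 340.
x-coordinate, sorted with cumulative weight:
  x=1 (Zone III, w=50) cum 50
  x=3 (Zone V, w=120) cum 170
  x=4 (Zone VI, w=90) cum 260
  x=5 (Zone I, w=40) cum 300
  x=10 (Zone II, w=10) cum 310
  x=10 (Zone IV, w=120) cum 430  ← median
  x=11 (Zone VII, w=250) cum 680
⇒ x* = 10
y-coordinate, sorted with cumulative weight:
  y=2 (Zone II, w=10) cum 10
  y=6 (Zone VI, w=90) cum 100
  y=6 (Zone VII, w=250) cum 350  ← median
  y=7 (Zone IV, w=120) cum 470
  y=11 (Zone I, w=40) cum 510
  y=13 (Zone V, w=120) cum 630
  y=14 (Zone III, w=50) cum 680
⇒ y* = 6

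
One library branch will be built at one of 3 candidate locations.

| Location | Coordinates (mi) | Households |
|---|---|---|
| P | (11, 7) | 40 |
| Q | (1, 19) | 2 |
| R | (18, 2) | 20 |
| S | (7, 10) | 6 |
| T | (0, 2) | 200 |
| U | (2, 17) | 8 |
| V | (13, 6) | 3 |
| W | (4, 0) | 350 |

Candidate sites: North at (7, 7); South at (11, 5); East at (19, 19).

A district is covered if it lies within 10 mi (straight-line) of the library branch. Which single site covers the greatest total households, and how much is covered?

Coverage radius r = 10 mi; a point is covered iff (Δx)²+(Δy)² ≤ 10² = 100.
  North (7, 7): covers {P, S, T, V, W} → 599
  South (11, 5): covers {P, R, S, V, W} → 419
  East (19, 19): covers {none} → 0
Maximum coverage at North: 599 households.

North, covering 599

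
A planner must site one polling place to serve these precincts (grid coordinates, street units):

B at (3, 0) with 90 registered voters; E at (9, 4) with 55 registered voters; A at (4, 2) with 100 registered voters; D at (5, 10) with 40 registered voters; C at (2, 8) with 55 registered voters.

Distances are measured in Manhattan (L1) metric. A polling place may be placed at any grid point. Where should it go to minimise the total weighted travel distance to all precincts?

(4, 2)

Manhattan distance separates: Σwᵢ(|x−xᵢ|+|y−yᵢ|) = Σwᵢ|x−xᵢ| + Σwᵢ|y−yᵢ|, so x and y are optimised independently as 1-D weighted medians.
Total weight W = 340; half = 170.
x-coordinate, sorted with cumulative weight:
  x=2 (C, w=55) cum 55
  x=3 (B, w=90) cum 145
  x=4 (A, w=100) cum 245  ← median
  x=5 (D, w=40) cum 285
  x=9 (E, w=55) cum 340
⇒ x* = 4
y-coordinate, sorted with cumulative weight:
  y=0 (B, w=90) cum 90
  y=2 (A, w=100) cum 190  ← median
  y=4 (E, w=55) cum 245
  y=8 (C, w=55) cum 300
  y=10 (D, w=40) cum 340
⇒ y* = 2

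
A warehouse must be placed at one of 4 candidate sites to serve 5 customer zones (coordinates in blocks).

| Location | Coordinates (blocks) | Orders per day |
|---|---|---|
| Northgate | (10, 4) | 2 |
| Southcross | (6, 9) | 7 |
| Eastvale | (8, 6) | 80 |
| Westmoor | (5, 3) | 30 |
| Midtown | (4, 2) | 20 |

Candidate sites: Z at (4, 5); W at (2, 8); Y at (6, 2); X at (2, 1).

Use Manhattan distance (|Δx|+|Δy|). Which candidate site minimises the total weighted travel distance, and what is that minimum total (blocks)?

Z, total 606 blocks

Total weighted distance at each candidate:
  Z (4, 5): total = 606
  W (2, 8): total = 1099
  Y (6, 2): total = 641
  X (2, 1): total = 1196
Minimum is at Z with total 606 blocks.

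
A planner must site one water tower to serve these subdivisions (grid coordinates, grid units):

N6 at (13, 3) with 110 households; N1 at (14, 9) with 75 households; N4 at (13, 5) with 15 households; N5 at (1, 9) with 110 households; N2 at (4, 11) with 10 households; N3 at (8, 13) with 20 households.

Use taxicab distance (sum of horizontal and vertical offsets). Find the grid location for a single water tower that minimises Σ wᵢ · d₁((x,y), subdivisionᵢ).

Manhattan distance separates: Σwᵢ(|x−xᵢ|+|y−yᵢ|) = Σwᵢ|x−xᵢ| + Σwᵢ|y−yᵢ|, so x and y are optimised independently as 1-D weighted medians.
Total weight W = 340; half = 170.
x-coordinate, sorted with cumulative weight:
  x=1 (N5, w=110) cum 110
  x=4 (N2, w=10) cum 120
  x=8 (N3, w=20) cum 140
  x=13 (N6, w=110) cum 250  ← median
  x=13 (N4, w=15) cum 265
  x=14 (N1, w=75) cum 340
⇒ x* = 13
y-coordinate, sorted with cumulative weight:
  y=3 (N6, w=110) cum 110
  y=5 (N4, w=15) cum 125
  y=9 (N1, w=75) cum 200  ← median
  y=9 (N5, w=110) cum 310
  y=11 (N2, w=10) cum 320
  y=13 (N3, w=20) cum 340
⇒ y* = 9

(13, 9)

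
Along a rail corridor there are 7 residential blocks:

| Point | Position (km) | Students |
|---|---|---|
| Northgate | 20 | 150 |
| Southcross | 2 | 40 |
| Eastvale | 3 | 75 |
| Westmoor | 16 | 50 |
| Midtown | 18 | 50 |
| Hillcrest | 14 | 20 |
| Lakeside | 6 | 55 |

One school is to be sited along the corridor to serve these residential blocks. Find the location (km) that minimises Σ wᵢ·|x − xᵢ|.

For a sum of weighted absolute distances on a line, the optimum is the weighted median (not the mean). Total weight W = 440; half-weight = 220.
Sort by position and accumulate weight:
  km 2 (Southcross, w=40) → cum 40
  km 3 (Eastvale, w=75) → cum 115
  km 6 (Lakeside, w=55) → cum 170
  km 14 (Hillcrest, w=20) → cum 190
  km 16 (Westmoor, w=50) → cum 240  ≥ 220 → median here
  km 18 (Midtown, w=50) → cum 290
  km 20 (Northgate, w=150) → cum 440
Optimal location: km 16.

x = 16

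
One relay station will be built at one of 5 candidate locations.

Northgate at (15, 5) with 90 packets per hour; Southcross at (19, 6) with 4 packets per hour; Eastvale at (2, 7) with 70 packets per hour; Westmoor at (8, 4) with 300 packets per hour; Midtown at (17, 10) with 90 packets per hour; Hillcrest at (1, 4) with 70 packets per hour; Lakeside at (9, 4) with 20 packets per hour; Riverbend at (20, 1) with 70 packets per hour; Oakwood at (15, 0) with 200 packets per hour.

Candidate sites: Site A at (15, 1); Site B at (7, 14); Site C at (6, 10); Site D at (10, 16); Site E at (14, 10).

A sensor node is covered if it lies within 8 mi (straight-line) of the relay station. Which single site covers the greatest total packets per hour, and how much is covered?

Site A, covering 684

Coverage radius r = 8 mi; a point is covered iff (Δx)²+(Δy)² ≤ 8² = 64.
  Site A (15, 1): covers {Northgate, Southcross, Westmoor, Lakeside, Riverbend, Oakwood} → 684
  Site B (7, 14): covers {none} → 0
  Site C (6, 10): covers {Eastvale, Westmoor, Hillcrest, Lakeside} → 460
  Site D (10, 16): covers {none} → 0
  Site E (14, 10): covers {Northgate, Southcross, Midtown, Lakeside} → 204
Maximum coverage at Site A: 684 packets per hour.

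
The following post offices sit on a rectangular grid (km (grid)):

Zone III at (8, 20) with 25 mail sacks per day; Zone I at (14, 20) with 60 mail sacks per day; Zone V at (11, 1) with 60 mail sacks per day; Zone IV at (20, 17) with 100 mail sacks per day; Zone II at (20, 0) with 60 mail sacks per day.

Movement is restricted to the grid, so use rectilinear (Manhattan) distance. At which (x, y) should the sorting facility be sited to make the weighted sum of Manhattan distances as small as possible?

(20, 17)

Manhattan distance separates: Σwᵢ(|x−xᵢ|+|y−yᵢ|) = Σwᵢ|x−xᵢ| + Σwᵢ|y−yᵢ|, so x and y are optimised independently as 1-D weighted medians.
Total weight W = 305; half = 152.5.
x-coordinate, sorted with cumulative weight:
  x=8 (Zone III, w=25) cum 25
  x=11 (Zone V, w=60) cum 85
  x=14 (Zone I, w=60) cum 145
  x=20 (Zone IV, w=100) cum 245  ← median
  x=20 (Zone II, w=60) cum 305
⇒ x* = 20
y-coordinate, sorted with cumulative weight:
  y=0 (Zone II, w=60) cum 60
  y=1 (Zone V, w=60) cum 120
  y=17 (Zone IV, w=100) cum 220  ← median
  y=20 (Zone III, w=25) cum 245
  y=20 (Zone I, w=60) cum 305
⇒ y* = 17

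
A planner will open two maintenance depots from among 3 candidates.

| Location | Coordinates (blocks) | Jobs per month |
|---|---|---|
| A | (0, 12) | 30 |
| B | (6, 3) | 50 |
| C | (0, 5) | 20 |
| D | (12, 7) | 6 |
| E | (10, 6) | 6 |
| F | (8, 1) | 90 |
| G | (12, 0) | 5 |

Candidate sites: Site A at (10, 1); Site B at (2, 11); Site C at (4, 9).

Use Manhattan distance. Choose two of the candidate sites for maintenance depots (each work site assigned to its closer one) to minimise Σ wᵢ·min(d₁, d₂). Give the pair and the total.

Evaluate every pair (each demand assigned to the nearer of the two):
  {Site A, Site B}: total = 823
  {Site A, Site C}: total = 943
  {Site B, Site C}: total = 1929
Best pair: {Site A, Site B} with total 823.

{Site A, Site B}, total 823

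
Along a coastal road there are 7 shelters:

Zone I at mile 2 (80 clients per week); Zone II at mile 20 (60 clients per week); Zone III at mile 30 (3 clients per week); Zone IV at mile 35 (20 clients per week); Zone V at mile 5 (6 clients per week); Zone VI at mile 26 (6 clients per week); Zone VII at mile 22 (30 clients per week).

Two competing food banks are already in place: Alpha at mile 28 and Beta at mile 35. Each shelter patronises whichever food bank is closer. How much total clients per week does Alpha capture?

185

The indifferent point is the midpoint (28+35)/2 = 31.5; shelters left of it (closer to Alpha at 28) go to Alpha, those right go to Beta.
  Zone I at 2 (w=80) → Alpha
  Zone V at 5 (w=6) → Alpha
  Zone II at 20 (w=60) → Alpha
  Zone VII at 22 (w=30) → Alpha
  Zone VI at 26 (w=6) → Alpha
  Zone III at 30 (w=3) → Alpha
  Zone IV at 35 (w=20) → Beta
Alpha captures 185; Beta captures 20.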